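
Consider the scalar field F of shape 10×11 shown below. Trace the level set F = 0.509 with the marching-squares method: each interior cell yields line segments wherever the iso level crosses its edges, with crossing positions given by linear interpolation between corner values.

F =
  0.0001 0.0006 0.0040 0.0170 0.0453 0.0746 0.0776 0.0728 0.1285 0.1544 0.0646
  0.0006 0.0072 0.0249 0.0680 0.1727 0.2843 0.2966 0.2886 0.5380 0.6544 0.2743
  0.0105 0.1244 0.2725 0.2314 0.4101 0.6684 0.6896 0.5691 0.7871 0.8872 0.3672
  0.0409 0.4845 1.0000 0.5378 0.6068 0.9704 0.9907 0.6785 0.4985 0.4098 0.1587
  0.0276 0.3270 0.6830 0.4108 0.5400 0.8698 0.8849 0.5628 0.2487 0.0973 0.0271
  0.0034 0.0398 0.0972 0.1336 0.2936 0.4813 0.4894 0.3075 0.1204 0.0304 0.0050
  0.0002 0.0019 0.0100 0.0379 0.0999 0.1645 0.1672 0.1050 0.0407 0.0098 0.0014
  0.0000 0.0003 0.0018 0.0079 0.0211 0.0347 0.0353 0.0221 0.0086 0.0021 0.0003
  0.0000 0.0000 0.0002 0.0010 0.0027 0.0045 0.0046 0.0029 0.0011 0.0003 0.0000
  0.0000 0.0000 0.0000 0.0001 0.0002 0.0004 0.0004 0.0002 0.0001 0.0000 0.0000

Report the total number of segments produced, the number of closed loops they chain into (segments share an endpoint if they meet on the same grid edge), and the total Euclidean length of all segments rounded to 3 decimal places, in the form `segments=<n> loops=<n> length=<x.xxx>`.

segments=26 loops=1 length=22.496

cell (0,7): code 0100 → (0.929,8.000)–(1.000,7.884)
cell (0,8): code 1100 → (0.709,9.000)–(0.929,8.000)
cell (0,9): code 1000 → (1.000,9.383)–(0.709,9.000)
cell (1,4): code 0100 → (1.585,5.000)–(2.000,4.383)
cell (1,5): code 1100 → (1.540,6.000)–(1.585,5.000)
cell (1,6): code 1100 → (1.786,7.000)–(1.540,6.000)
cell (1,7): code 1110 → (1.000,7.884)–(1.786,7.000)
cell (1,9): code 1001 → (2.000,9.727)–(1.000,9.383)
cell (2,1): code 0100 → (2.325,2.000)–(3.000,1.048)
cell (2,2): code 1100 → (2.906,3.000)–(2.325,2.000)
cell (2,3): code 1100 → (2.503,4.000)–(2.906,3.000)
cell (2,4): code 1110 → (2.000,4.383)–(2.503,4.000)
cell (2,7): code 1011 → (3.000,7.942)–(2.964,8.000)
cell (2,8): code 0011 → (2.964,8.000)–(2.792,9.000)
cell (2,9): code 0001 → (2.792,9.000)–(2.000,9.727)
cell (3,1): code 0110 → (3.000,1.048)–(4.000,1.511)
cell (3,2): code 1011 → (4.000,2.639)–(3.227,3.000)
cell (3,3): code 0111 → (3.227,3.000)–(4.000,3.760)
cell (3,7): code 1001 → (4.000,7.171)–(3.000,7.942)
cell (4,1): code 0010 → (4.000,1.511)–(4.297,2.000)
cell (4,2): code 0001 → (4.297,2.000)–(4.000,2.639)
cell (4,3): code 0010 → (4.000,3.760)–(4.126,4.000)
cell (4,4): code 0011 → (4.126,4.000)–(4.929,5.000)
cell (4,5): code 0011 → (4.929,5.000)–(4.950,6.000)
cell (4,6): code 0011 → (4.950,6.000)–(4.211,7.000)
cell (4,7): code 0001 → (4.211,7.000)–(4.000,7.171)
total: 26 segments, chained into 1 closed loop(s), length Σ = 22.495923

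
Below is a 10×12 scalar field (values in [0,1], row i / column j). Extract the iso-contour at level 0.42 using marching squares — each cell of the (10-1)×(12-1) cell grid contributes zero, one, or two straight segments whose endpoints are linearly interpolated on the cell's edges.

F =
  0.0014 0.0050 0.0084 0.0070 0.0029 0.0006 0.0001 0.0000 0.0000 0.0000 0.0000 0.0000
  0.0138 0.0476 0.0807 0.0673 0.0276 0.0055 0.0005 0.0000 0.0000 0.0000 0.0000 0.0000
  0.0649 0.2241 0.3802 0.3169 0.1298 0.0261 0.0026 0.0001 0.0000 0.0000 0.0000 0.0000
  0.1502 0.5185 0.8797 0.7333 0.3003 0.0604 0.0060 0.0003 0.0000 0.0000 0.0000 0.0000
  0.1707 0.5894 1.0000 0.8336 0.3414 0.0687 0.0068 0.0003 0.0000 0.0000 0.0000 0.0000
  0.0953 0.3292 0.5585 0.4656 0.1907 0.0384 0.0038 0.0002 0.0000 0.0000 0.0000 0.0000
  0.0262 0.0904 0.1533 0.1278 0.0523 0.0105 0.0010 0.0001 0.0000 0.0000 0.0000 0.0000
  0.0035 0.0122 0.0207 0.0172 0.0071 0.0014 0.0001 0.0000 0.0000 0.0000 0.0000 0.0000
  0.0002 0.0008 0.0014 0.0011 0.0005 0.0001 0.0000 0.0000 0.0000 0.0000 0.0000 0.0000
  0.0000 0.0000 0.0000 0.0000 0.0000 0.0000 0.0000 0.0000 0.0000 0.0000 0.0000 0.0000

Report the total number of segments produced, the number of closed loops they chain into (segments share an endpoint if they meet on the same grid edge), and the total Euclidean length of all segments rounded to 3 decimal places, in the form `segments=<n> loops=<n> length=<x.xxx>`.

segments=12 loops=1 length=10.091

cell (2,0): code 0100 → (2.665,1.000)–(3.000,0.733)
cell (2,1): code 1100 → (2.080,2.000)–(2.665,1.000)
cell (2,2): code 1100 → (2.248,3.000)–(2.080,2.000)
cell (2,3): code 1000 → (3.000,3.724)–(2.248,3.000)
cell (3,0): code 0110 → (3.000,0.733)–(4.000,0.595)
cell (3,3): code 1001 → (4.000,3.840)–(3.000,3.724)
cell (4,0): code 0010 → (4.000,0.595)–(4.651,1.000)
cell (4,1): code 0111 → (4.651,1.000)–(5.000,1.396)
cell (4,3): code 1001 → (5.000,3.166)–(4.000,3.840)
cell (5,1): code 0010 → (5.000,1.396)–(5.342,2.000)
cell (5,2): code 0011 → (5.342,2.000)–(5.135,3.000)
cell (5,3): code 0001 → (5.135,3.000)–(5.000,3.166)
total: 12 segments, chained into 1 closed loop(s), length Σ = 10.090805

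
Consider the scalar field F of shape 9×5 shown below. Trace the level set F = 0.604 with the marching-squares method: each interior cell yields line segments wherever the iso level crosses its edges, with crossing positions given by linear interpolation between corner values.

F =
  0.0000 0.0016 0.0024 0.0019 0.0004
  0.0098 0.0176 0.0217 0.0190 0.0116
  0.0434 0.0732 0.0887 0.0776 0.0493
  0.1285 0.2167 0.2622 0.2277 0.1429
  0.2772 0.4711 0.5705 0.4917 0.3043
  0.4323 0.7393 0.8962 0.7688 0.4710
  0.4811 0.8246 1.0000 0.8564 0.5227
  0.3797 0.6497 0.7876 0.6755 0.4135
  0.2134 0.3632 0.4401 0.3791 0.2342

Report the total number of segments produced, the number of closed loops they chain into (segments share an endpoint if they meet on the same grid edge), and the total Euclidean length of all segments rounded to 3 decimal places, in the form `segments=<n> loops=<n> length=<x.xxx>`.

cell (4,0): code 0100 → (4.496,1.000)–(5.000,0.559)
cell (4,1): code 1100 → (4.103,2.000)–(4.496,1.000)
cell (4,2): code 1100 → (4.405,3.000)–(4.103,2.000)
cell (4,3): code 1000 → (5.000,3.553)–(4.405,3.000)
cell (5,0): code 0110 → (5.000,0.559)–(6.000,0.358)
cell (5,3): code 1001 → (6.000,3.756)–(5.000,3.553)
cell (6,0): code 0110 → (6.000,0.358)–(7.000,0.831)
cell (6,3): code 1001 → (7.000,3.273)–(6.000,3.756)
cell (7,0): code 0010 → (7.000,0.831)–(7.160,1.000)
cell (7,1): code 0011 → (7.160,1.000)–(7.528,2.000)
cell (7,2): code 0011 → (7.528,2.000)–(7.241,3.000)
cell (7,3): code 0001 → (7.241,3.000)–(7.000,3.273)
total: 12 segments, chained into 1 closed loop(s), length Σ = 10.561796

segments=12 loops=1 length=10.562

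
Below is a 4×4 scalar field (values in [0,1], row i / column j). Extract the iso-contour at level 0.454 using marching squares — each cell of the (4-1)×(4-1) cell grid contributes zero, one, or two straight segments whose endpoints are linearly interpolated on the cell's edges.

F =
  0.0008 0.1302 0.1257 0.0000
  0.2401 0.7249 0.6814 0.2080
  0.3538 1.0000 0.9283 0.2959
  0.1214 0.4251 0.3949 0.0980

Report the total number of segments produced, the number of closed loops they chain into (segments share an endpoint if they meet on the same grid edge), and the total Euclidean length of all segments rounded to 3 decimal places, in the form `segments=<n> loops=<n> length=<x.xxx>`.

cell (0,0): code 0100 → (0.544,1.000)–(1.000,0.441)
cell (0,1): code 1100 → (0.591,2.000)–(0.544,1.000)
cell (0,2): code 1000 → (1.000,2.480)–(0.591,2.000)
cell (1,0): code 0110 → (1.000,0.441)–(2.000,0.155)
cell (1,2): code 1001 → (2.000,2.750)–(1.000,2.480)
cell (2,0): code 0010 → (2.000,0.155)–(2.950,1.000)
cell (2,1): code 0011 → (2.950,1.000)–(2.889,2.000)
cell (2,2): code 0001 → (2.889,2.000)–(2.000,2.750)
total: 8 segments, chained into 1 closed loop(s), length Σ = 7.865163

segments=8 loops=1 length=7.865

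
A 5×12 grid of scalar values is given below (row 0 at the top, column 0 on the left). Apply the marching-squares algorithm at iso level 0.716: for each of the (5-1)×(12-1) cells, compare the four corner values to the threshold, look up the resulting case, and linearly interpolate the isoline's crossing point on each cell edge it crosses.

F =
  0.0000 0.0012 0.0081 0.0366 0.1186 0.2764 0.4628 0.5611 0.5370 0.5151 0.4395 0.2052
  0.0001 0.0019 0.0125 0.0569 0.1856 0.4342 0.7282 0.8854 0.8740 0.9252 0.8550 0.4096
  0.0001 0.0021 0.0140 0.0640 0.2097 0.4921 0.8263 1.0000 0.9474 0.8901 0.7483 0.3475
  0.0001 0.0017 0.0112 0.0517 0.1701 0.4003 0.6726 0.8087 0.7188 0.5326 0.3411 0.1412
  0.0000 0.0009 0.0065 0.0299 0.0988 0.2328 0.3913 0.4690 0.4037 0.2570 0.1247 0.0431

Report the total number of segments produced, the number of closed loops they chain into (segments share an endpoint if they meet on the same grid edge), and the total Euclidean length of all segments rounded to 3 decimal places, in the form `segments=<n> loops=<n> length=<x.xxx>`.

segments=16 loops=1 length=12.017

cell (0,5): code 0100 → (0.954,6.000)–(1.000,5.959)
cell (0,6): code 1100 → (0.478,7.000)–(0.954,6.000)
cell (0,7): code 1100 → (0.531,8.000)–(0.478,7.000)
cell (0,8): code 1100 → (0.490,9.000)–(0.531,8.000)
cell (0,9): code 1100 → (0.665,10.000)–(0.490,9.000)
cell (0,10): code 1000 → (1.000,10.312)–(0.665,10.000)
cell (1,5): code 0110 → (1.000,5.959)–(2.000,5.670)
cell (1,10): code 1001 → (2.000,10.081)–(1.000,10.312)
cell (2,5): code 0010 → (2.000,5.670)–(2.718,6.000)
cell (2,6): code 0111 → (2.718,6.000)–(3.000,6.319)
cell (2,8): code 1011 → (3.000,8.015)–(2.487,9.000)
cell (2,9): code 0011 → (2.487,9.000)–(2.079,10.000)
cell (2,10): code 0001 → (2.079,10.000)–(2.000,10.081)
cell (3,6): code 0010 → (3.000,6.319)–(3.273,7.000)
cell (3,7): code 0011 → (3.273,7.000)–(3.009,8.000)
cell (3,8): code 0001 → (3.009,8.000)–(3.000,8.015)
total: 16 segments, chained into 1 closed loop(s), length Σ = 12.016760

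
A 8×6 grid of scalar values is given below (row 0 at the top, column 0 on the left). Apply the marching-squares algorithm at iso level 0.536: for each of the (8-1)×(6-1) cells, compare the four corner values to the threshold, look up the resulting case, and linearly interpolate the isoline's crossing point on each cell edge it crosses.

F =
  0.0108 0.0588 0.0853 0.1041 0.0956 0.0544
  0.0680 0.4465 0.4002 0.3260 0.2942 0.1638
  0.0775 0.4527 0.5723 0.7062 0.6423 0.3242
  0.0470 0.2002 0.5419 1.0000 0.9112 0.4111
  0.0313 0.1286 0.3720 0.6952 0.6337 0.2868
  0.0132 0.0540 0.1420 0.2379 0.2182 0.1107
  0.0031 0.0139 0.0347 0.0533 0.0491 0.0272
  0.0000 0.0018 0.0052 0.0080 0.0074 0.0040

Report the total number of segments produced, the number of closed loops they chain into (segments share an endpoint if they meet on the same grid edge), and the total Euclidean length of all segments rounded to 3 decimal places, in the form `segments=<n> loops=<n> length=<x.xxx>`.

segments=12 loops=1 length=9.193

cell (1,1): code 0100 → (1.789,2.000)–(2.000,1.696)
cell (1,2): code 1100 → (1.552,3.000)–(1.789,2.000)
cell (1,3): code 1100 → (1.695,4.000)–(1.552,3.000)
cell (1,4): code 1000 → (2.000,4.334)–(1.695,4.000)
cell (2,1): code 0110 → (2.000,1.696)–(3.000,1.983)
cell (2,4): code 1001 → (3.000,4.750)–(2.000,4.334)
cell (3,1): code 0010 → (3.000,1.983)–(3.035,2.000)
cell (3,2): code 0111 → (3.035,2.000)–(4.000,2.507)
cell (3,4): code 1001 → (4.000,4.282)–(3.000,4.750)
cell (4,2): code 0010 → (4.000,2.507)–(4.348,3.000)
cell (4,3): code 0011 → (4.348,3.000)–(4.235,4.000)
cell (4,4): code 0001 → (4.235,4.000)–(4.000,4.282)
total: 12 segments, chained into 1 closed loop(s), length Σ = 9.193360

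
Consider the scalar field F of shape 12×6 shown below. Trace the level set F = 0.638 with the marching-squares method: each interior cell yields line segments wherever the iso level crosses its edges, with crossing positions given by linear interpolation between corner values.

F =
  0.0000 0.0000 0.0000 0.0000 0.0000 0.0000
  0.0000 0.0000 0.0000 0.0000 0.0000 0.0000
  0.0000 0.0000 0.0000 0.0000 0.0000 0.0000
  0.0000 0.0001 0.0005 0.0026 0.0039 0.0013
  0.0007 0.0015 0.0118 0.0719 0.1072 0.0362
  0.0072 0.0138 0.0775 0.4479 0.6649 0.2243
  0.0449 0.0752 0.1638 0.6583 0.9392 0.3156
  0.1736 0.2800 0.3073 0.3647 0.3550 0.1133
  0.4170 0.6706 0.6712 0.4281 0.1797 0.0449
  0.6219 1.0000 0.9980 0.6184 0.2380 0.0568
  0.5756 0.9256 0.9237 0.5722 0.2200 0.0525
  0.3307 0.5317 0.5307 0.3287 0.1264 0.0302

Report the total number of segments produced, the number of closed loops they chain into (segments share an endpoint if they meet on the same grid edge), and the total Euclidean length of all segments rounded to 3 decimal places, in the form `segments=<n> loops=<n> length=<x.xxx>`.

cell (4,3): code 0100 → (4.952,4.000)–(5.000,3.876)
cell (4,4): code 1000 → (5.000,4.061)–(4.952,4.000)
cell (5,2): code 0100 → (5.904,3.000)–(6.000,2.959)
cell (5,3): code 1110 → (5.000,3.876)–(5.904,3.000)
cell (5,4): code 1001 → (6.000,4.483)–(5.000,4.061)
cell (6,2): code 0010 → (6.000,2.959)–(6.069,3.000)
cell (6,3): code 0011 → (6.069,3.000)–(6.516,4.000)
cell (6,4): code 0001 → (6.516,4.000)–(6.000,4.483)
cell (7,0): code 0100 → (7.917,1.000)–(8.000,0.871)
cell (7,1): code 1100 → (7.909,2.000)–(7.917,1.000)
cell (7,2): code 1000 → (8.000,2.137)–(7.909,2.000)
cell (8,0): code 0110 → (8.000,0.871)–(9.000,0.043)
cell (8,2): code 1001 → (9.000,2.948)–(8.000,2.137)
cell (9,0): code 0110 → (9.000,0.043)–(10.000,0.178)
cell (9,2): code 1001 → (10.000,2.813)–(9.000,2.948)
cell (10,0): code 0010 → (10.000,0.178)–(10.730,1.000)
cell (10,1): code 0011 → (10.730,1.000)–(10.727,2.000)
cell (10,2): code 0001 → (10.727,2.000)–(10.000,2.813)
total: 18 segments, chained into 2 closed loop(s), length Σ = 13.653997

segments=18 loops=2 length=13.654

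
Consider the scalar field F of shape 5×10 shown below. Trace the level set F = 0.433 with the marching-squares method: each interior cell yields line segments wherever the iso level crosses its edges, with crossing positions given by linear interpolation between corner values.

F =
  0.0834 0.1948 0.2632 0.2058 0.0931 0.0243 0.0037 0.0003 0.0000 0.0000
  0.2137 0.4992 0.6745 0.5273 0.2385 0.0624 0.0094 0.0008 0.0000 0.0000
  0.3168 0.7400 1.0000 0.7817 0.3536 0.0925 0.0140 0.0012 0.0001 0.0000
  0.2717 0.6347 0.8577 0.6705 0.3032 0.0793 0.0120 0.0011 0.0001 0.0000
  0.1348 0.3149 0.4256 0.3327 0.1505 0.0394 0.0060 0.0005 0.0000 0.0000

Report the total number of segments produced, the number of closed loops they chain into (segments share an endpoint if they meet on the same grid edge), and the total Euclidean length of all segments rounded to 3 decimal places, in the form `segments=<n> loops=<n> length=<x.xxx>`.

segments=12 loops=1 length=11.016

cell (0,0): code 0100 → (0.783,1.000)–(1.000,0.768)
cell (0,1): code 1100 → (0.413,2.000)–(0.783,1.000)
cell (0,2): code 1100 → (0.707,3.000)–(0.413,2.000)
cell (0,3): code 1000 → (1.000,3.327)–(0.707,3.000)
cell (1,0): code 0110 → (1.000,0.768)–(2.000,0.275)
cell (1,3): code 1001 → (2.000,3.815)–(1.000,3.327)
cell (2,0): code 0110 → (2.000,0.275)–(3.000,0.444)
cell (2,3): code 1001 → (3.000,3.647)–(2.000,3.815)
cell (3,0): code 0010 → (3.000,0.444)–(3.631,1.000)
cell (3,1): code 0011 → (3.631,1.000)–(3.983,2.000)
cell (3,2): code 0011 → (3.983,2.000)–(3.703,3.000)
cell (3,3): code 0001 → (3.703,3.000)–(3.000,3.647)
total: 12 segments, chained into 1 closed loop(s), length Σ = 11.015814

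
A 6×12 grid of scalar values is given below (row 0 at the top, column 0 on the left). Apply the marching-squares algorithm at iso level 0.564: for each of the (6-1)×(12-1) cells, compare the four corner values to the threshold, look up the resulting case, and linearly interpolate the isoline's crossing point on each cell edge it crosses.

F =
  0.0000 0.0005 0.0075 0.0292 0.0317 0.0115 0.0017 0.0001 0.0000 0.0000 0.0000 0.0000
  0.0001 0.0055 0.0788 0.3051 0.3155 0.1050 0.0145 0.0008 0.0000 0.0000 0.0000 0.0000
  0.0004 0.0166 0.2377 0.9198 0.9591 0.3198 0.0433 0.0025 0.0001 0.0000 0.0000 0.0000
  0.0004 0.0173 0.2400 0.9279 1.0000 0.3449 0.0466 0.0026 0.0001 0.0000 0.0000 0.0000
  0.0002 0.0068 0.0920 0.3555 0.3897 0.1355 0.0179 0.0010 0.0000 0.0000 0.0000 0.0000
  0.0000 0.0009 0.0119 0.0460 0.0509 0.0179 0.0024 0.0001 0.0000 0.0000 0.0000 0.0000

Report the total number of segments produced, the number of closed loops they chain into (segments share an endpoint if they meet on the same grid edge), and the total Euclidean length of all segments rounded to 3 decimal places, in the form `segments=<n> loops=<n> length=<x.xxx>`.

cell (1,2): code 0100 → (1.421,3.000)–(2.000,2.478)
cell (1,3): code 1100 → (1.386,4.000)–(1.421,3.000)
cell (1,4): code 1000 → (2.000,4.618)–(1.386,4.000)
cell (2,2): code 0110 → (2.000,2.478)–(3.000,2.471)
cell (2,4): code 1001 → (3.000,4.666)–(2.000,4.618)
cell (3,2): code 0010 → (3.000,2.471)–(3.636,3.000)
cell (3,3): code 0011 → (3.636,3.000)–(3.714,4.000)
cell (3,4): code 0001 → (3.714,4.000)–(3.000,4.666)
total: 8 segments, chained into 1 closed loop(s), length Σ = 7.458572

segments=8 loops=1 length=7.459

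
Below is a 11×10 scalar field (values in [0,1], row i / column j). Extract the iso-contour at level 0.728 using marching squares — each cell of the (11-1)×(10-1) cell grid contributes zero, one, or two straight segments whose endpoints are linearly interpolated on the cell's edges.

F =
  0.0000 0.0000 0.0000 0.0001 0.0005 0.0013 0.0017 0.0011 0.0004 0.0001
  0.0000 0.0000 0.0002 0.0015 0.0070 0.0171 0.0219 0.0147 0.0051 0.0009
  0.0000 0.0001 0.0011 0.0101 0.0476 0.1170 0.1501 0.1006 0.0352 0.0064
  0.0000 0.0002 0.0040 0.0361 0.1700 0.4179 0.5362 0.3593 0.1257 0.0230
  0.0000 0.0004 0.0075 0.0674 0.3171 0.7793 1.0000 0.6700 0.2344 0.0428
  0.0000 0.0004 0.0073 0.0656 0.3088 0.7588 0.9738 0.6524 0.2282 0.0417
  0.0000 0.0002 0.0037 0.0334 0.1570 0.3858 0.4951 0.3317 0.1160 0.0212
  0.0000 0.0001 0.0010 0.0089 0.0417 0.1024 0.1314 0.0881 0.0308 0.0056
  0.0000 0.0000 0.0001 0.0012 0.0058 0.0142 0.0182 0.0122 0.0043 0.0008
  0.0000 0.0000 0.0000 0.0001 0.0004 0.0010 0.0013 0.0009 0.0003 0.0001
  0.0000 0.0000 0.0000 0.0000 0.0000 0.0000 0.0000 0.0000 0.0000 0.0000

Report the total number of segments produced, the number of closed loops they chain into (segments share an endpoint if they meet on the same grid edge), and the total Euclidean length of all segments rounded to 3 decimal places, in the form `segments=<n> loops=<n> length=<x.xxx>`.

cell (3,4): code 0100 → (3.858,5.000)–(4.000,4.889)
cell (3,5): code 1100 → (3.414,6.000)–(3.858,5.000)
cell (3,6): code 1000 → (4.000,6.824)–(3.414,6.000)
cell (4,4): code 0110 → (4.000,4.889)–(5.000,4.932)
cell (4,6): code 1001 → (5.000,6.765)–(4.000,6.824)
cell (5,4): code 0010 → (5.000,4.932)–(5.083,5.000)
cell (5,5): code 0011 → (5.083,5.000)–(5.513,6.000)
cell (5,6): code 0001 → (5.513,6.000)–(5.000,6.765)
total: 8 segments, chained into 1 closed loop(s), length Σ = 6.406097

segments=8 loops=1 length=6.406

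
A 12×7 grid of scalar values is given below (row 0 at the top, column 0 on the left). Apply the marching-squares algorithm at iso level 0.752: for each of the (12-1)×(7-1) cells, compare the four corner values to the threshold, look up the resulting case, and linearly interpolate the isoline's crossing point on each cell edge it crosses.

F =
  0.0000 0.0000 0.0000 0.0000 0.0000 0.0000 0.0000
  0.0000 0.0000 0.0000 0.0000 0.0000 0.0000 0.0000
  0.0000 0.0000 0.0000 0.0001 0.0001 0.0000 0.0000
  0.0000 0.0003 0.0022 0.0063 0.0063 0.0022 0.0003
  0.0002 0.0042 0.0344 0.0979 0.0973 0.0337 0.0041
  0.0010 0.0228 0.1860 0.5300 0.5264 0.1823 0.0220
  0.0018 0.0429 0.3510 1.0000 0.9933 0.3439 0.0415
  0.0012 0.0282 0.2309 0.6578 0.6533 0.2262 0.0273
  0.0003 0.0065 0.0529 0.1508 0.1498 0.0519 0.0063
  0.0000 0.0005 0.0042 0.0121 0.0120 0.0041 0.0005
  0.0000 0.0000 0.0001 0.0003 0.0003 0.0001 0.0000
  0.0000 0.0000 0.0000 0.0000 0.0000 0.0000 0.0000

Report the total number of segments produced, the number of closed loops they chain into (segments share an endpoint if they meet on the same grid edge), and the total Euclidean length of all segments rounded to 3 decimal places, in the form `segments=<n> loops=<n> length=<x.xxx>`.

cell (5,2): code 0100 → (5.472,3.000)–(6.000,2.618)
cell (5,3): code 1100 → (5.483,4.000)–(5.472,3.000)
cell (5,4): code 1000 → (6.000,4.372)–(5.483,4.000)
cell (6,2): code 0010 → (6.000,2.618)–(6.725,3.000)
cell (6,3): code 0011 → (6.725,3.000)–(6.710,4.000)
cell (6,4): code 0001 → (6.710,4.000)–(6.000,4.372)
total: 6 segments, chained into 1 closed loop(s), length Σ = 4.908577

segments=6 loops=1 length=4.909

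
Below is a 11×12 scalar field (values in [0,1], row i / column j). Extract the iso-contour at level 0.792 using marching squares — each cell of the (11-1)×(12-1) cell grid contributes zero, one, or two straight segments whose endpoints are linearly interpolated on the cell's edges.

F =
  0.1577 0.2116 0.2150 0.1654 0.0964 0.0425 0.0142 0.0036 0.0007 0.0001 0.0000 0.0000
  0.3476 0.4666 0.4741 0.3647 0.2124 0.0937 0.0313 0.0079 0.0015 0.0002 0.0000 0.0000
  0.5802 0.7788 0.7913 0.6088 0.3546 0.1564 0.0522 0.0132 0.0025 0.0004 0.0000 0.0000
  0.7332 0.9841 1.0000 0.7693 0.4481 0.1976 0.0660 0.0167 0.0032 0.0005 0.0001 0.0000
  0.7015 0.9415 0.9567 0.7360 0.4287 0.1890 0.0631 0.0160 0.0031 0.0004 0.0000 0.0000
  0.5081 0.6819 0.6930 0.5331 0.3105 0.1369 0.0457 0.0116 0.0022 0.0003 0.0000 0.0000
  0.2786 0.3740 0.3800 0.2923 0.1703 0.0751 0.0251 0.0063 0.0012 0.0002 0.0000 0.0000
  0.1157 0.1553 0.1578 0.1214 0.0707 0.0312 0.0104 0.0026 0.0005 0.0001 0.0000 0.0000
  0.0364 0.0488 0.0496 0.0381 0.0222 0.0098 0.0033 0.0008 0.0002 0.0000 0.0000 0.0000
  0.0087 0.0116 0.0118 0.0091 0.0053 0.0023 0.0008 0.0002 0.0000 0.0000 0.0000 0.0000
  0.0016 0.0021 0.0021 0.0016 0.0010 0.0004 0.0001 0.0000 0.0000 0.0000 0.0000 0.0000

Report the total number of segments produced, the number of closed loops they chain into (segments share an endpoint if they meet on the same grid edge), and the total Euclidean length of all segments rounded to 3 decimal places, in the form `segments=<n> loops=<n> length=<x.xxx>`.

cell (2,0): code 0100 → (2.064,1.000)–(3.000,0.234)
cell (2,1): code 1100 → (2.003,2.000)–(2.064,1.000)
cell (2,2): code 1000 → (3.000,2.902)–(2.003,2.000)
cell (3,0): code 0110 → (3.000,0.234)–(4.000,0.377)
cell (3,2): code 1001 → (4.000,2.746)–(3.000,2.902)
cell (4,0): code 0010 → (4.000,0.377)–(4.576,1.000)
cell (4,1): code 0011 → (4.576,1.000)–(4.625,2.000)
cell (4,2): code 0001 → (4.625,2.000)–(4.000,2.746)
total: 8 segments, chained into 1 closed loop(s), length Σ = 8.399616

segments=8 loops=1 length=8.400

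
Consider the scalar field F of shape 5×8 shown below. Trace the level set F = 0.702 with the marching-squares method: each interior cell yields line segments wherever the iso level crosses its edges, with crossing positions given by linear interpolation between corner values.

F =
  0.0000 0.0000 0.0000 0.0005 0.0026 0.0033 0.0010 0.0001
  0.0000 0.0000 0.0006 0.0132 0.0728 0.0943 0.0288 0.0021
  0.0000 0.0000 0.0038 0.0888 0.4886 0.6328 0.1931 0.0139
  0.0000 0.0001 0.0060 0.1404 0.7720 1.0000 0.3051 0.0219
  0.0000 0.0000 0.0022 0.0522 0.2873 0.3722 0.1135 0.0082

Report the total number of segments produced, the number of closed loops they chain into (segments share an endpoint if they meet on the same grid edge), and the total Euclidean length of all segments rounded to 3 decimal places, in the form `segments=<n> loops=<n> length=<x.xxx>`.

segments=6 loops=1 length=4.212

cell (2,3): code 0100 → (2.753,4.000)–(3.000,3.889)
cell (2,4): code 1100 → (2.188,5.000)–(2.753,4.000)
cell (2,5): code 1000 → (3.000,5.429)–(2.188,5.000)
cell (3,3): code 0010 → (3.000,3.889)–(3.144,4.000)
cell (3,4): code 0011 → (3.144,4.000)–(3.475,5.000)
cell (3,5): code 0001 → (3.475,5.000)–(3.000,5.429)
total: 6 segments, chained into 1 closed loop(s), length Σ = 4.211830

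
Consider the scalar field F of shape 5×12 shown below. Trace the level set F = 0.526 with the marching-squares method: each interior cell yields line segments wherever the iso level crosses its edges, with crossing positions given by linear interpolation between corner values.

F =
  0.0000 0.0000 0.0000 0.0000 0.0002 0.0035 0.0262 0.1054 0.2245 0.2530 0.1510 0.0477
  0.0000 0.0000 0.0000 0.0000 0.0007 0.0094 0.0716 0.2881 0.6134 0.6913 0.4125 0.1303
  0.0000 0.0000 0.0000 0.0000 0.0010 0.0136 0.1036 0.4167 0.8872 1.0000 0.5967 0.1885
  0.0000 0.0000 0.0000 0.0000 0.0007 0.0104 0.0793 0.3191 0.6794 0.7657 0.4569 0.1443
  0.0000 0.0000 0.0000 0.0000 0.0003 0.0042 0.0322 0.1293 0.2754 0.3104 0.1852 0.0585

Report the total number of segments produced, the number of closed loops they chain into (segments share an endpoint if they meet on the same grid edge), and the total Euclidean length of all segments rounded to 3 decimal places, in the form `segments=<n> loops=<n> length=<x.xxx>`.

cell (0,7): code 0100 → (0.775,8.000)–(1.000,7.731)
cell (0,8): code 1100 → (0.623,9.000)–(0.775,8.000)
cell (0,9): code 1000 → (1.000,9.593)–(0.623,9.000)
cell (1,7): code 0110 → (1.000,7.731)–(2.000,7.232)
cell (1,9): code 1101 → (1.616,10.000)–(1.000,9.593)
cell (1,10): code 1000 → (2.000,10.173)–(1.616,10.000)
cell (2,7): code 0110 → (2.000,7.232)–(3.000,7.574)
cell (2,9): code 1011 → (3.000,9.776)–(2.506,10.000)
cell (2,10): code 0001 → (2.506,10.000)–(2.000,10.173)
cell (3,7): code 0010 → (3.000,7.574)–(3.380,8.000)
cell (3,8): code 0011 → (3.380,8.000)–(3.526,9.000)
cell (3,9): code 0001 → (3.526,9.000)–(3.000,9.776)
total: 12 segments, chained into 1 closed loop(s), length Σ = 8.994793

segments=12 loops=1 length=8.995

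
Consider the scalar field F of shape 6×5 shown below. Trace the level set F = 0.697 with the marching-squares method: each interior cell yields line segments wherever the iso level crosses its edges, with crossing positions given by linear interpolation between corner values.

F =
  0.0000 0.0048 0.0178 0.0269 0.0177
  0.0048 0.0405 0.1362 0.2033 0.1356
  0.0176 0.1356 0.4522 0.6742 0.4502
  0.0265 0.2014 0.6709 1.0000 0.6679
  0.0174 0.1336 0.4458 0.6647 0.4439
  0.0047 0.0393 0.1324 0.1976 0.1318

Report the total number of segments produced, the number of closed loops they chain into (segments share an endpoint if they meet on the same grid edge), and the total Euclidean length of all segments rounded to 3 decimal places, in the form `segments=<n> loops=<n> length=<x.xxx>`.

cell (2,2): code 0100 → (2.070,3.000)–(3.000,2.079)
cell (2,3): code 1000 → (3.000,3.912)–(2.070,3.000)
cell (3,2): code 0010 → (3.000,2.079)–(3.904,3.000)
cell (3,3): code 0001 → (3.904,3.000)–(3.000,3.912)
total: 4 segments, chained into 1 closed loop(s), length Σ = 5.185722

segments=4 loops=1 length=5.186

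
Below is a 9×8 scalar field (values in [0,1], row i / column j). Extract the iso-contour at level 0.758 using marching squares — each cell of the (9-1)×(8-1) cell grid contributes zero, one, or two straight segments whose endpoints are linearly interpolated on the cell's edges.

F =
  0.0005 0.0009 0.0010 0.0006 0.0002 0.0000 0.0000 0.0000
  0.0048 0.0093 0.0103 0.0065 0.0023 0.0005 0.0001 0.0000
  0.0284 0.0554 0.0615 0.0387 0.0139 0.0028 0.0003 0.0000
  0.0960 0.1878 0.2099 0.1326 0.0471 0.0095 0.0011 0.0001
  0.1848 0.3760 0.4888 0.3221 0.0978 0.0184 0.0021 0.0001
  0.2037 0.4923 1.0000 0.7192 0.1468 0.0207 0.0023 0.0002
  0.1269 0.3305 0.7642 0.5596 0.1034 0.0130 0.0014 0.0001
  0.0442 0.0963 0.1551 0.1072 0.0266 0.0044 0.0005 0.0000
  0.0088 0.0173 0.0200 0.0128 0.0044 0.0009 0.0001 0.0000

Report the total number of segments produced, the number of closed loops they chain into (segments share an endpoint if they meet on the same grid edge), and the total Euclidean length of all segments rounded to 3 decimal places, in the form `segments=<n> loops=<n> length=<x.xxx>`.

segments=6 loops=1 length=4.107

cell (4,1): code 0100 → (4.527,2.000)–(5.000,1.523)
cell (4,2): code 1000 → (5.000,2.862)–(4.527,2.000)
cell (5,1): code 0110 → (5.000,1.523)–(6.000,1.986)
cell (5,2): code 1001 → (6.000,2.030)–(5.000,2.862)
cell (6,1): code 0010 → (6.000,1.986)–(6.010,2.000)
cell (6,2): code 0001 → (6.010,2.000)–(6.000,2.030)
total: 6 segments, chained into 1 closed loop(s), length Σ = 4.106858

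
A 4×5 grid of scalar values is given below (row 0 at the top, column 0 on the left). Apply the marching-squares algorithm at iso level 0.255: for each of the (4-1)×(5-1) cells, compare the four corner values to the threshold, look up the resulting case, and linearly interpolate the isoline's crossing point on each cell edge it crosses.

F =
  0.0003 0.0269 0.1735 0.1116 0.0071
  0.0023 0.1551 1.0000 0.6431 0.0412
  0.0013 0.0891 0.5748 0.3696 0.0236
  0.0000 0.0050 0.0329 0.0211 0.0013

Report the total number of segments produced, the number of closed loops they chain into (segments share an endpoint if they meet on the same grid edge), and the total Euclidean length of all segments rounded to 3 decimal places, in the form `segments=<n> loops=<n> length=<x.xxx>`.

segments=8 loops=1 length=7.707

cell (0,1): code 0100 → (0.099,2.000)–(1.000,1.118)
cell (0,2): code 1100 → (0.270,3.000)–(0.099,2.000)
cell (0,3): code 1000 → (1.000,3.645)–(0.270,3.000)
cell (1,1): code 0110 → (1.000,1.118)–(2.000,1.342)
cell (1,3): code 1001 → (2.000,3.331)–(1.000,3.645)
cell (2,1): code 0010 → (2.000,1.342)–(2.590,2.000)
cell (2,2): code 0011 → (2.590,2.000)–(2.329,3.000)
cell (2,3): code 0001 → (2.329,3.000)–(2.000,3.331)
total: 8 segments, chained into 1 closed loop(s), length Σ = 7.706793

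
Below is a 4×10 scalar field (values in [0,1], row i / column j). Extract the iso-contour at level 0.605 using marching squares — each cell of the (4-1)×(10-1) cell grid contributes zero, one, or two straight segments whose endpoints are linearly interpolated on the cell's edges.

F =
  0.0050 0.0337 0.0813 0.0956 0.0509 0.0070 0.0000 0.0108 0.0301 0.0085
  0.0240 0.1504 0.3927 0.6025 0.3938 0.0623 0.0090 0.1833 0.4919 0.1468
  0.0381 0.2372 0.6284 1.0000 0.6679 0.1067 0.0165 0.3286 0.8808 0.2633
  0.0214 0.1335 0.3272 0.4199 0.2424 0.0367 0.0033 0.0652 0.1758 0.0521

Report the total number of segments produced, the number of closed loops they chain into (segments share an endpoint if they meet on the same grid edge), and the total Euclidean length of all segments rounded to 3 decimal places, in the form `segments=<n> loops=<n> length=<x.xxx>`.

cell (1,1): code 0100 → (1.901,2.000)–(2.000,1.940)
cell (1,2): code 1100 → (1.006,3.000)–(1.901,2.000)
cell (1,3): code 1100 → (1.771,4.000)–(1.006,3.000)
cell (1,4): code 1000 → (2.000,4.112)–(1.771,4.000)
cell (1,7): code 0100 → (1.291,8.000)–(2.000,7.501)
cell (1,8): code 1000 → (2.000,8.447)–(1.291,8.000)
cell (2,1): code 0010 → (2.000,1.940)–(2.078,2.000)
cell (2,2): code 0011 → (2.078,2.000)–(2.681,3.000)
cell (2,3): code 0011 → (2.681,3.000)–(2.148,4.000)
cell (2,4): code 0001 → (2.148,4.000)–(2.000,4.112)
cell (2,7): code 0010 → (2.000,7.501)–(2.391,8.000)
cell (2,8): code 0001 → (2.391,8.000)–(2.000,8.447)
total: 12 segments, chained into 2 closed loop(s), length Σ = 8.489845

segments=12 loops=2 length=8.490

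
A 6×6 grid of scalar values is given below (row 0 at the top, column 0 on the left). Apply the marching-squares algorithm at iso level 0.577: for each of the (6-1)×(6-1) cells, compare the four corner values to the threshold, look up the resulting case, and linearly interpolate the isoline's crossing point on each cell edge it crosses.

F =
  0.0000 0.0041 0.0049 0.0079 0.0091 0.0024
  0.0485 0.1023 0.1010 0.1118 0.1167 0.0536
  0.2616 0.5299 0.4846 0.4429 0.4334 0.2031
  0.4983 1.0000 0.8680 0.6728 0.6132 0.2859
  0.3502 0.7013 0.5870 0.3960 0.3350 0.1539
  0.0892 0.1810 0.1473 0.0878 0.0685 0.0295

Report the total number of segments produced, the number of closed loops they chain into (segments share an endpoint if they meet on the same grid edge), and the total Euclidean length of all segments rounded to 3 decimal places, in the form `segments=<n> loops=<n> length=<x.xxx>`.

segments=12 loops=1 length=9.518

cell (2,0): code 0100 → (2.100,1.000)–(3.000,0.157)
cell (2,1): code 1100 → (2.241,2.000)–(2.100,1.000)
cell (2,2): code 1100 → (2.583,3.000)–(2.241,2.000)
cell (2,3): code 1100 → (2.799,4.000)–(2.583,3.000)
cell (2,4): code 1000 → (3.000,4.111)–(2.799,4.000)
cell (3,0): code 0110 → (3.000,0.157)–(4.000,0.646)
cell (3,2): code 1011 → (4.000,2.052)–(3.346,3.000)
cell (3,3): code 0011 → (3.346,3.000)–(3.130,4.000)
cell (3,4): code 0001 → (3.130,4.000)–(3.000,4.111)
cell (4,0): code 0010 → (4.000,0.646)–(4.239,1.000)
cell (4,1): code 0011 → (4.239,1.000)–(4.023,2.000)
cell (4,2): code 0001 → (4.023,2.000)–(4.000,2.052)
total: 12 segments, chained into 1 closed loop(s), length Σ = 9.518231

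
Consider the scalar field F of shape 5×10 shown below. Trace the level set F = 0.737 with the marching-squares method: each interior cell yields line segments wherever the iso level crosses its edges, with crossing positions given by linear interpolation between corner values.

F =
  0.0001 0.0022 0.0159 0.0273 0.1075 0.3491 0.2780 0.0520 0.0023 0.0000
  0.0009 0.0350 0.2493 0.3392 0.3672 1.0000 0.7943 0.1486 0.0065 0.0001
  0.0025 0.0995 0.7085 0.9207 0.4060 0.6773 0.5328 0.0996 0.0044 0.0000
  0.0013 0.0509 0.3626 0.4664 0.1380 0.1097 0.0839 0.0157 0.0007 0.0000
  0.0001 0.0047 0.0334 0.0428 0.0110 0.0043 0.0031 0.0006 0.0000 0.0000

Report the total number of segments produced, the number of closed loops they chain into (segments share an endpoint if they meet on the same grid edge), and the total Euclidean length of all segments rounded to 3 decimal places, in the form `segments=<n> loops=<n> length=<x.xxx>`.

cell (0,4): code 0100 → (0.596,5.000)–(1.000,4.584)
cell (0,5): code 1100 → (0.889,6.000)–(0.596,5.000)
cell (0,6): code 1000 → (1.000,6.089)–(0.889,6.000)
cell (1,2): code 0100 → (1.684,3.000)–(2.000,2.134)
cell (1,3): code 1000 → (2.000,3.357)–(1.684,3.000)
cell (1,4): code 0010 → (1.000,4.584)–(1.815,5.000)
cell (1,5): code 0011 → (1.815,5.000)–(1.219,6.000)
cell (1,6): code 0001 → (1.219,6.000)–(1.000,6.089)
cell (2,2): code 0010 → (2.000,2.134)–(2.404,3.000)
cell (2,3): code 0001 → (2.404,3.000)–(2.000,3.357)
total: 10 segments, chained into 2 closed loop(s), length Σ = 6.972127

segments=10 loops=2 length=6.972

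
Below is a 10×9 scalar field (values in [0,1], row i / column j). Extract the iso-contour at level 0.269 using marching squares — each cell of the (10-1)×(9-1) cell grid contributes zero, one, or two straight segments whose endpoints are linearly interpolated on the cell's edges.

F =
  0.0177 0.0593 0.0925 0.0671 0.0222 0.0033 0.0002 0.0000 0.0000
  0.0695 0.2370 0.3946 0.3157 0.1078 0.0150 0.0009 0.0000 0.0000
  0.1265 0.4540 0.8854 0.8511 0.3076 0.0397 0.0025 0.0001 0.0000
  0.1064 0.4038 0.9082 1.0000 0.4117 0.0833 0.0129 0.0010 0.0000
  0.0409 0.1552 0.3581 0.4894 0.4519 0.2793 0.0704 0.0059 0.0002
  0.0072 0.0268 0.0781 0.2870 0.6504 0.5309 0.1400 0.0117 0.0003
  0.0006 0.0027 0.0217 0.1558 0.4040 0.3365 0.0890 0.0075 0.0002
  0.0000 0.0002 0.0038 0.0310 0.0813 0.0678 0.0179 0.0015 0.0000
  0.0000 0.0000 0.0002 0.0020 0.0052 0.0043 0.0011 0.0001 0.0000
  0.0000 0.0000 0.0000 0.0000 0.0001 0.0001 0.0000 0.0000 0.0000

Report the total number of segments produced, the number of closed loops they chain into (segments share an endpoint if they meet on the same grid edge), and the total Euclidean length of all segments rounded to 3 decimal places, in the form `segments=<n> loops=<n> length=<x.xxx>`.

segments=22 loops=1 length=16.649

cell (0,1): code 0100 → (0.584,2.000)–(1.000,1.203)
cell (0,2): code 1100 → (0.812,3.000)–(0.584,2.000)
cell (0,3): code 1000 → (1.000,3.225)–(0.812,3.000)
cell (1,0): code 0100 → (1.147,1.000)–(2.000,0.435)
cell (1,1): code 1110 → (1.000,1.203)–(1.147,1.000)
cell (1,3): code 1101 → (1.807,4.000)–(1.000,3.225)
cell (1,4): code 1000 → (2.000,4.144)–(1.807,4.000)
cell (2,0): code 0110 → (2.000,0.435)–(3.000,0.547)
cell (2,4): code 1001 → (3.000,4.435)–(2.000,4.144)
cell (3,0): code 0010 → (3.000,0.547)–(3.542,1.000)
cell (3,1): code 0111 → (3.542,1.000)–(4.000,1.561)
cell (3,4): code 1101 → (3.947,5.000)–(3.000,4.435)
cell (3,5): code 1000 → (4.000,5.049)–(3.947,5.000)
cell (4,1): code 0010 → (4.000,1.561)–(4.318,2.000)
cell (4,2): code 0111 → (4.318,2.000)–(5.000,2.914)
cell (4,5): code 1001 → (5.000,5.670)–(4.000,5.049)
cell (5,2): code 0010 → (5.000,2.914)–(5.137,3.000)
cell (5,3): code 0111 → (5.137,3.000)–(6.000,3.456)
cell (5,5): code 1001 → (6.000,5.273)–(5.000,5.670)
cell (6,3): code 0010 → (6.000,3.456)–(6.418,4.000)
cell (6,4): code 0011 → (6.418,4.000)–(6.251,5.000)
cell (6,5): code 0001 → (6.251,5.000)–(6.000,5.273)
total: 22 segments, chained into 1 closed loop(s), length Σ = 16.648873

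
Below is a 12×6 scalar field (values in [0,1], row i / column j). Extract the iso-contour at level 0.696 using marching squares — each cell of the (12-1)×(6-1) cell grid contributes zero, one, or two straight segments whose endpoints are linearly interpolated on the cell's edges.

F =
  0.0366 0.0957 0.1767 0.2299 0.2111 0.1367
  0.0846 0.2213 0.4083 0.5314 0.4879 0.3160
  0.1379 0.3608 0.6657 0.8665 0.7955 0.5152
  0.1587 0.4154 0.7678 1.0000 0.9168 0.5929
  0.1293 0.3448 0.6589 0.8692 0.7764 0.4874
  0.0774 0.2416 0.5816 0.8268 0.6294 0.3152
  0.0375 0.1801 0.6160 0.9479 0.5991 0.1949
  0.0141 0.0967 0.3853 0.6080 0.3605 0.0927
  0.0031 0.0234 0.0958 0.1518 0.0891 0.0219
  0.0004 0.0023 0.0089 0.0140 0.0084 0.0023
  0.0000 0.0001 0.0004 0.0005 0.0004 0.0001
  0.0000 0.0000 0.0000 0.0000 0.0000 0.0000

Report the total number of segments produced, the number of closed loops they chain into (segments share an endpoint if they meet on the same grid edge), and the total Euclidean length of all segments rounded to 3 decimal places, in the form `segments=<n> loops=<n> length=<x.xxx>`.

cell (1,2): code 0100 → (1.491,3.000)–(2.000,2.151)
cell (1,3): code 1100 → (1.677,4.000)–(1.491,3.000)
cell (1,4): code 1000 → (2.000,4.355)–(1.677,4.000)
cell (2,1): code 0100 → (2.297,2.000)–(3.000,1.796)
cell (2,2): code 1110 → (2.000,2.151)–(2.297,2.000)
cell (2,4): code 1001 → (3.000,4.682)–(2.000,4.355)
cell (3,1): code 0010 → (3.000,1.796)–(3.659,2.000)
cell (3,2): code 0111 → (3.659,2.000)–(4.000,2.176)
cell (3,4): code 1001 → (4.000,4.278)–(3.000,4.682)
cell (4,2): code 0110 → (4.000,2.176)–(5.000,2.467)
cell (4,3): code 1011 → (5.000,3.663)–(4.547,4.000)
cell (4,4): code 0001 → (4.547,4.000)–(4.000,4.278)
cell (5,2): code 0110 → (5.000,2.467)–(6.000,2.241)
cell (5,3): code 1001 → (6.000,3.722)–(5.000,3.663)
cell (6,2): code 0010 → (6.000,2.241)–(6.741,3.000)
cell (6,3): code 0001 → (6.741,3.000)–(6.000,3.722)
total: 16 segments, chained into 1 closed loop(s), length Σ = 13.098532

segments=16 loops=1 length=13.099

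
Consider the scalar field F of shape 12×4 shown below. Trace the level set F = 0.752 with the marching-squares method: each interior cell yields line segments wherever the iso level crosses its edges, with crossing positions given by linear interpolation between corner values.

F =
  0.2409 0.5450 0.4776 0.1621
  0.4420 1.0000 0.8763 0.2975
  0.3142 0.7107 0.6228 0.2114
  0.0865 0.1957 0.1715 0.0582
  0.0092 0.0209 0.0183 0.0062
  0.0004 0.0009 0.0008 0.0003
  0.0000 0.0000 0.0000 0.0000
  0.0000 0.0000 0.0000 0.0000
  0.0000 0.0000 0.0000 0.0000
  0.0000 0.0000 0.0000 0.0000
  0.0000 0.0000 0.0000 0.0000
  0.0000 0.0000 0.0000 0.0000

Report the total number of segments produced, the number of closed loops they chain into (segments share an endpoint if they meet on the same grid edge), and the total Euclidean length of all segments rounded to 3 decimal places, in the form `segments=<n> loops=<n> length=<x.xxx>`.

cell (0,0): code 0100 → (0.455,1.000)–(1.000,0.556)
cell (0,1): code 1100 → (0.688,2.000)–(0.455,1.000)
cell (0,2): code 1000 → (1.000,2.215)–(0.688,2.000)
cell (1,0): code 0010 → (1.000,0.556)–(1.857,1.000)
cell (1,1): code 0011 → (1.857,1.000)–(1.490,2.000)
cell (1,2): code 0001 → (1.490,2.000)–(1.000,2.215)
total: 6 segments, chained into 1 closed loop(s), length Σ = 4.674805

segments=6 loops=1 length=4.675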